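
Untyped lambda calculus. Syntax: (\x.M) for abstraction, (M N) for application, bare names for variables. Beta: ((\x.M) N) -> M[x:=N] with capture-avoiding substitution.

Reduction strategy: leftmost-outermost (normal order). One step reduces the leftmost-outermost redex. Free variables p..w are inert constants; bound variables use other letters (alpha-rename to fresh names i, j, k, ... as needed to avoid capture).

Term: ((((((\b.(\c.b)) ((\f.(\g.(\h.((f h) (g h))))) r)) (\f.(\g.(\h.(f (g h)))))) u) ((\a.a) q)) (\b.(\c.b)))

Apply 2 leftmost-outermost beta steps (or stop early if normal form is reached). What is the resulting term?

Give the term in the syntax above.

Answer: (((((\f.(\g.(\h.((f h) (g h))))) r) u) ((\a.a) q)) (\b.(\c.b)))

Derivation:
Step 0: ((((((\b.(\c.b)) ((\f.(\g.(\h.((f h) (g h))))) r)) (\f.(\g.(\h.(f (g h)))))) u) ((\a.a) q)) (\b.(\c.b)))
Step 1: (((((\c.((\f.(\g.(\h.((f h) (g h))))) r)) (\f.(\g.(\h.(f (g h)))))) u) ((\a.a) q)) (\b.(\c.b)))
Step 2: (((((\f.(\g.(\h.((f h) (g h))))) r) u) ((\a.a) q)) (\b.(\c.b)))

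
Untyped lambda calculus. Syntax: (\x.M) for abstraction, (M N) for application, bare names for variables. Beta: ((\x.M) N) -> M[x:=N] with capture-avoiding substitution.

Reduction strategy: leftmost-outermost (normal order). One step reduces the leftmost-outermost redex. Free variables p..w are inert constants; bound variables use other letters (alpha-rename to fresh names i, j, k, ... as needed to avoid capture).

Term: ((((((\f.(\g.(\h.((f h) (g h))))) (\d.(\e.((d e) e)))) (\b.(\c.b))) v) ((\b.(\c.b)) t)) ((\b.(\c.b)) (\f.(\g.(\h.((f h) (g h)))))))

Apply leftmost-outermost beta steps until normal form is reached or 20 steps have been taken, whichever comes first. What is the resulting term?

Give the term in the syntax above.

Answer: ((((v (\c.v)) (\c.v)) (\c.t)) (\c.(\f.(\g.(\h.((f h) (g h)))))))

Derivation:
Step 0: ((((((\f.(\g.(\h.((f h) (g h))))) (\d.(\e.((d e) e)))) (\b.(\c.b))) v) ((\b.(\c.b)) t)) ((\b.(\c.b)) (\f.(\g.(\h.((f h) (g h)))))))
Step 1: (((((\g.(\h.(((\d.(\e.((d e) e))) h) (g h)))) (\b.(\c.b))) v) ((\b.(\c.b)) t)) ((\b.(\c.b)) (\f.(\g.(\h.((f h) (g h)))))))
Step 2: ((((\h.(((\d.(\e.((d e) e))) h) ((\b.(\c.b)) h))) v) ((\b.(\c.b)) t)) ((\b.(\c.b)) (\f.(\g.(\h.((f h) (g h)))))))
Step 3: (((((\d.(\e.((d e) e))) v) ((\b.(\c.b)) v)) ((\b.(\c.b)) t)) ((\b.(\c.b)) (\f.(\g.(\h.((f h) (g h)))))))
Step 4: ((((\e.((v e) e)) ((\b.(\c.b)) v)) ((\b.(\c.b)) t)) ((\b.(\c.b)) (\f.(\g.(\h.((f h) (g h)))))))
Step 5: ((((v ((\b.(\c.b)) v)) ((\b.(\c.b)) v)) ((\b.(\c.b)) t)) ((\b.(\c.b)) (\f.(\g.(\h.((f h) (g h)))))))
Step 6: ((((v (\c.v)) ((\b.(\c.b)) v)) ((\b.(\c.b)) t)) ((\b.(\c.b)) (\f.(\g.(\h.((f h) (g h)))))))
Step 7: ((((v (\c.v)) (\c.v)) ((\b.(\c.b)) t)) ((\b.(\c.b)) (\f.(\g.(\h.((f h) (g h)))))))
Step 8: ((((v (\c.v)) (\c.v)) (\c.t)) ((\b.(\c.b)) (\f.(\g.(\h.((f h) (g h)))))))
Step 9: ((((v (\c.v)) (\c.v)) (\c.t)) (\c.(\f.(\g.(\h.((f h) (g h)))))))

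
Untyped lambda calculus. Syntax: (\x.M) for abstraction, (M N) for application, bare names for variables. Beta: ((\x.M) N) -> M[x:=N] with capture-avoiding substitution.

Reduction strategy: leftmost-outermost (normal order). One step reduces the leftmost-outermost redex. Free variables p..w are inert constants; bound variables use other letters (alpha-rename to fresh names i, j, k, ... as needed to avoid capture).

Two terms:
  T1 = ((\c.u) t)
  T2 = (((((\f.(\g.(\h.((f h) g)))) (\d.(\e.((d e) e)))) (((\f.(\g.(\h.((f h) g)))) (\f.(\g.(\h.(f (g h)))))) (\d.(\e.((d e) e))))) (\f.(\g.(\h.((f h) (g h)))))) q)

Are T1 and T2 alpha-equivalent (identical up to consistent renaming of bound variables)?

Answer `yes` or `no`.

Answer: no

Derivation:
Term 1: ((\c.u) t)
Term 2: (((((\f.(\g.(\h.((f h) g)))) (\d.(\e.((d e) e)))) (((\f.(\g.(\h.((f h) g)))) (\f.(\g.(\h.(f (g h)))))) (\d.(\e.((d e) e))))) (\f.(\g.(\h.((f h) (g h)))))) q)
Alpha-equivalence: compare structure up to binder renaming.
Result: False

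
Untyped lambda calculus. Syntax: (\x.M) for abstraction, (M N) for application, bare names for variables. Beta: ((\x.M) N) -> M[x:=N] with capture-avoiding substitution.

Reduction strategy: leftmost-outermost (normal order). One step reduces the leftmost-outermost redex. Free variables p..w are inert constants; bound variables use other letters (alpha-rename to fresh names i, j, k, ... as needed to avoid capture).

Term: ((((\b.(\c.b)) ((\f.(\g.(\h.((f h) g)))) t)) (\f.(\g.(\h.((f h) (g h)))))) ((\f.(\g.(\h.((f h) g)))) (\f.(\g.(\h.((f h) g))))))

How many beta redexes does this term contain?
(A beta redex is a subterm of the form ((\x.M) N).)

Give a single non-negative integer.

Term: ((((\b.(\c.b)) ((\f.(\g.(\h.((f h) g)))) t)) (\f.(\g.(\h.((f h) (g h)))))) ((\f.(\g.(\h.((f h) g)))) (\f.(\g.(\h.((f h) g))))))
  Redex: ((\b.(\c.b)) ((\f.(\g.(\h.((f h) g)))) t))
  Redex: ((\f.(\g.(\h.((f h) g)))) t)
  Redex: ((\f.(\g.(\h.((f h) g)))) (\f.(\g.(\h.((f h) g)))))
Total redexes: 3

Answer: 3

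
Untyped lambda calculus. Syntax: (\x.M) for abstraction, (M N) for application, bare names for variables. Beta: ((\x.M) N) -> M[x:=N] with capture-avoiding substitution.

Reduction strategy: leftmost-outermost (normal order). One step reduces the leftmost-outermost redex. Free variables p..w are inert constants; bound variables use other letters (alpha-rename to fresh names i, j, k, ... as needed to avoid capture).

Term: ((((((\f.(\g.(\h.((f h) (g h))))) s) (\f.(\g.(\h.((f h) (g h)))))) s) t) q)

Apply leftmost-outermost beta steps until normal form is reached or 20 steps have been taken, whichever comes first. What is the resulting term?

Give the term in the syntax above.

Step 0: ((((((\f.(\g.(\h.((f h) (g h))))) s) (\f.(\g.(\h.((f h) (g h)))))) s) t) q)
Step 1: (((((\g.(\h.((s h) (g h)))) (\f.(\g.(\h.((f h) (g h)))))) s) t) q)
Step 2: ((((\h.((s h) ((\f.(\g.(\h.((f h) (g h))))) h))) s) t) q)
Step 3: ((((s s) ((\f.(\g.(\h.((f h) (g h))))) s)) t) q)
Step 4: ((((s s) (\g.(\h.((s h) (g h))))) t) q)

Answer: ((((s s) (\g.(\h.((s h) (g h))))) t) q)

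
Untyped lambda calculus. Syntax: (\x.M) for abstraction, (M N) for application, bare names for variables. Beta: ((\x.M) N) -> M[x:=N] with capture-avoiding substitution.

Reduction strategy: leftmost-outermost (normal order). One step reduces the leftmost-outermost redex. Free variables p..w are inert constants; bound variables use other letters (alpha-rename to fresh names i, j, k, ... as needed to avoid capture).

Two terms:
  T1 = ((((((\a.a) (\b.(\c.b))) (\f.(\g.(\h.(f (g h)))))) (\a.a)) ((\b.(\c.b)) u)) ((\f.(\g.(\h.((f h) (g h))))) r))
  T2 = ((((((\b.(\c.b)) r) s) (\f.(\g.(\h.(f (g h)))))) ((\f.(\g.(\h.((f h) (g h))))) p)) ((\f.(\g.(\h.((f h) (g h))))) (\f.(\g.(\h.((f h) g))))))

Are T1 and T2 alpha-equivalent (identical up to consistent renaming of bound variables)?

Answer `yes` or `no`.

Answer: no

Derivation:
Term 1: ((((((\a.a) (\b.(\c.b))) (\f.(\g.(\h.(f (g h)))))) (\a.a)) ((\b.(\c.b)) u)) ((\f.(\g.(\h.((f h) (g h))))) r))
Term 2: ((((((\b.(\c.b)) r) s) (\f.(\g.(\h.(f (g h)))))) ((\f.(\g.(\h.((f h) (g h))))) p)) ((\f.(\g.(\h.((f h) (g h))))) (\f.(\g.(\h.((f h) g))))))
Alpha-equivalence: compare structure up to binder renaming.
Result: False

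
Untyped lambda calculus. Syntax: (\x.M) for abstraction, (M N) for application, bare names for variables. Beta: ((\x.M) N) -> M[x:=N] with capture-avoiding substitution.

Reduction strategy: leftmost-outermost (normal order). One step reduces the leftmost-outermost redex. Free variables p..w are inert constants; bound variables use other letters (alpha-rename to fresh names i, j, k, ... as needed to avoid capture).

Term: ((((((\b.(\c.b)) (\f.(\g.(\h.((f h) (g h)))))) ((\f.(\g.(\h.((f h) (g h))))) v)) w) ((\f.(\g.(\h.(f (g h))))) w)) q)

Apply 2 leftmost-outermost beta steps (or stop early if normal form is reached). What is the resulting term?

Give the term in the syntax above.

Step 0: ((((((\b.(\c.b)) (\f.(\g.(\h.((f h) (g h)))))) ((\f.(\g.(\h.((f h) (g h))))) v)) w) ((\f.(\g.(\h.(f (g h))))) w)) q)
Step 1: (((((\c.(\f.(\g.(\h.((f h) (g h)))))) ((\f.(\g.(\h.((f h) (g h))))) v)) w) ((\f.(\g.(\h.(f (g h))))) w)) q)
Step 2: ((((\f.(\g.(\h.((f h) (g h))))) w) ((\f.(\g.(\h.(f (g h))))) w)) q)

Answer: ((((\f.(\g.(\h.((f h) (g h))))) w) ((\f.(\g.(\h.(f (g h))))) w)) q)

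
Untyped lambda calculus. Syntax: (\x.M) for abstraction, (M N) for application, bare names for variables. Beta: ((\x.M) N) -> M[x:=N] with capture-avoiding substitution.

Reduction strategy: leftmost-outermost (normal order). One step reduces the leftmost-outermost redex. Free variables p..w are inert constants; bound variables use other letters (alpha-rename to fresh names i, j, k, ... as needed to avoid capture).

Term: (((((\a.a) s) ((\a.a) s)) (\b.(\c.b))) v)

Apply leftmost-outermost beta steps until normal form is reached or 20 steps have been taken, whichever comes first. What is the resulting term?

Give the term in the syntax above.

Answer: (((s s) (\b.(\c.b))) v)

Derivation:
Step 0: (((((\a.a) s) ((\a.a) s)) (\b.(\c.b))) v)
Step 1: (((s ((\a.a) s)) (\b.(\c.b))) v)
Step 2: (((s s) (\b.(\c.b))) v)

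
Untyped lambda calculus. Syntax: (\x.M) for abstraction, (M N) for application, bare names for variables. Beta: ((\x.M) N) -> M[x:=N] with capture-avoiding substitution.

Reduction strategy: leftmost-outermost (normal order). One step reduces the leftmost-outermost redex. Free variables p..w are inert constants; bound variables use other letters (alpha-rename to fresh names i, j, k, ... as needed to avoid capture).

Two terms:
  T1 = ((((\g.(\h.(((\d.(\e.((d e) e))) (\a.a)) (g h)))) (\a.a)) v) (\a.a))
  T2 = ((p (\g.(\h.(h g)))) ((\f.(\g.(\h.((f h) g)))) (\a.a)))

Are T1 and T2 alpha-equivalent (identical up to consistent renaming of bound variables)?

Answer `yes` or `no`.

Term 1: ((((\g.(\h.(((\d.(\e.((d e) e))) (\a.a)) (g h)))) (\a.a)) v) (\a.a))
Term 2: ((p (\g.(\h.(h g)))) ((\f.(\g.(\h.((f h) g)))) (\a.a)))
Alpha-equivalence: compare structure up to binder renaming.
Result: False

Answer: no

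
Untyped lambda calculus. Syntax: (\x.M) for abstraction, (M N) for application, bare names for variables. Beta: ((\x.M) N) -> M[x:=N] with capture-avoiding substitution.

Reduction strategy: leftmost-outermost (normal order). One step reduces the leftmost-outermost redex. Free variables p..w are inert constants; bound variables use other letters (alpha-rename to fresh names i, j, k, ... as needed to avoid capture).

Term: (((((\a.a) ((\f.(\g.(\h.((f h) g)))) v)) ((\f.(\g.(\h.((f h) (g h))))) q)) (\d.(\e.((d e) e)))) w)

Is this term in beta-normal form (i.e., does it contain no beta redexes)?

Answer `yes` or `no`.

Answer: no

Derivation:
Term: (((((\a.a) ((\f.(\g.(\h.((f h) g)))) v)) ((\f.(\g.(\h.((f h) (g h))))) q)) (\d.(\e.((d e) e)))) w)
Found 3 beta redex(es).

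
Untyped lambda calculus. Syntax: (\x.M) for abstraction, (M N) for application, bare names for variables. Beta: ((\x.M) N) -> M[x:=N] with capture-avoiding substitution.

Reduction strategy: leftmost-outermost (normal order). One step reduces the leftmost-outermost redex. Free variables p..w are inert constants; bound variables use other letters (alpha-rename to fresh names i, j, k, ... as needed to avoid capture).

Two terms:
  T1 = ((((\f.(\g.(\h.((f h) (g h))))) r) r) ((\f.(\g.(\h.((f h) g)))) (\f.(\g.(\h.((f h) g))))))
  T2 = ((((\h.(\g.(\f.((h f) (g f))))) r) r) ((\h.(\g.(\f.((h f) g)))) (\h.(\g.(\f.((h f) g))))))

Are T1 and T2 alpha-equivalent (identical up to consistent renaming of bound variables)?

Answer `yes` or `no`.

Term 1: ((((\f.(\g.(\h.((f h) (g h))))) r) r) ((\f.(\g.(\h.((f h) g)))) (\f.(\g.(\h.((f h) g))))))
Term 2: ((((\h.(\g.(\f.((h f) (g f))))) r) r) ((\h.(\g.(\f.((h f) g)))) (\h.(\g.(\f.((h f) g))))))
Alpha-equivalence: compare structure up to binder renaming.
Result: True

Answer: yes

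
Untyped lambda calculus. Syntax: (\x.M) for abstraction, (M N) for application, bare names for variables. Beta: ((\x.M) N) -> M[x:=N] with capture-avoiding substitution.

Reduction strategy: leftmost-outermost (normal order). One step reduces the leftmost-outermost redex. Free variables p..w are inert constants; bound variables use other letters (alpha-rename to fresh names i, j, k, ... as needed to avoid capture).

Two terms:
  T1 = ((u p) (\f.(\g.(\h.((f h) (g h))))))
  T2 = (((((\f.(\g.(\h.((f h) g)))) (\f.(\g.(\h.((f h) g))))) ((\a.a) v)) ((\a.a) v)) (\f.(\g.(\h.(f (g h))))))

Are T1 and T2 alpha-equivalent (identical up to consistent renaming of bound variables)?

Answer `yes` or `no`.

Term 1: ((u p) (\f.(\g.(\h.((f h) (g h))))))
Term 2: (((((\f.(\g.(\h.((f h) g)))) (\f.(\g.(\h.((f h) g))))) ((\a.a) v)) ((\a.a) v)) (\f.(\g.(\h.(f (g h))))))
Alpha-equivalence: compare structure up to binder renaming.
Result: False

Answer: no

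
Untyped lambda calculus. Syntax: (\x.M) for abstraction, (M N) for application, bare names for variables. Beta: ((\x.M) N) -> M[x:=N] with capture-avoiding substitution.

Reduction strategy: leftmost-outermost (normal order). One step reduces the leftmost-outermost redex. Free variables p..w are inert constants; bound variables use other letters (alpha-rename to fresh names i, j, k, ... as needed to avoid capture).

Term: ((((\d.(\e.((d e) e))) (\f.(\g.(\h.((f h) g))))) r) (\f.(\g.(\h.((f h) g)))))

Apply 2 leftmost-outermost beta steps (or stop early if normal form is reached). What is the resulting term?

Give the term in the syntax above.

Answer: ((((\f.(\g.(\h.((f h) g)))) r) r) (\f.(\g.(\h.((f h) g)))))

Derivation:
Step 0: ((((\d.(\e.((d e) e))) (\f.(\g.(\h.((f h) g))))) r) (\f.(\g.(\h.((f h) g)))))
Step 1: (((\e.(((\f.(\g.(\h.((f h) g)))) e) e)) r) (\f.(\g.(\h.((f h) g)))))
Step 2: ((((\f.(\g.(\h.((f h) g)))) r) r) (\f.(\g.(\h.((f h) g)))))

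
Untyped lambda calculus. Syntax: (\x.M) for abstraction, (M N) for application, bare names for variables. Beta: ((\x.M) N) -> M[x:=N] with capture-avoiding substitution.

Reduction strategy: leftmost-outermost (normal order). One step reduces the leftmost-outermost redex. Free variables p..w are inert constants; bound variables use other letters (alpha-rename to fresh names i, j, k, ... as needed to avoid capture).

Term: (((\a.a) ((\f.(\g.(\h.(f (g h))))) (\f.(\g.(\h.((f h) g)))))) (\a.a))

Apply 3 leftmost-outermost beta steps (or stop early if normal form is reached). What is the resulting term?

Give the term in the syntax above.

Answer: (\h.((\f.(\g.(\h.((f h) g)))) ((\a.a) h)))

Derivation:
Step 0: (((\a.a) ((\f.(\g.(\h.(f (g h))))) (\f.(\g.(\h.((f h) g)))))) (\a.a))
Step 1: (((\f.(\g.(\h.(f (g h))))) (\f.(\g.(\h.((f h) g))))) (\a.a))
Step 2: ((\g.(\h.((\f.(\g.(\h.((f h) g)))) (g h)))) (\a.a))
Step 3: (\h.((\f.(\g.(\h.((f h) g)))) ((\a.a) h)))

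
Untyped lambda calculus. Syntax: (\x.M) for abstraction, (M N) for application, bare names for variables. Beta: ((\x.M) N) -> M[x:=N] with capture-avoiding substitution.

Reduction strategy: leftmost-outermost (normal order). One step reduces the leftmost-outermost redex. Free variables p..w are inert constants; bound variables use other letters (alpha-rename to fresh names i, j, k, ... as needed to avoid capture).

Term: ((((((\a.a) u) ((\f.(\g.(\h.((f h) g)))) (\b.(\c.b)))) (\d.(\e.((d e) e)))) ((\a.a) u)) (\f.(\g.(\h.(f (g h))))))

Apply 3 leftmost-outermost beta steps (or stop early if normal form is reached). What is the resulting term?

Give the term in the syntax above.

Answer: ((((u (\g.(\h.((\c.h) g)))) (\d.(\e.((d e) e)))) ((\a.a) u)) (\f.(\g.(\h.(f (g h))))))

Derivation:
Step 0: ((((((\a.a) u) ((\f.(\g.(\h.((f h) g)))) (\b.(\c.b)))) (\d.(\e.((d e) e)))) ((\a.a) u)) (\f.(\g.(\h.(f (g h))))))
Step 1: ((((u ((\f.(\g.(\h.((f h) g)))) (\b.(\c.b)))) (\d.(\e.((d e) e)))) ((\a.a) u)) (\f.(\g.(\h.(f (g h))))))
Step 2: ((((u (\g.(\h.(((\b.(\c.b)) h) g)))) (\d.(\e.((d e) e)))) ((\a.a) u)) (\f.(\g.(\h.(f (g h))))))
Step 3: ((((u (\g.(\h.((\c.h) g)))) (\d.(\e.((d e) e)))) ((\a.a) u)) (\f.(\g.(\h.(f (g h))))))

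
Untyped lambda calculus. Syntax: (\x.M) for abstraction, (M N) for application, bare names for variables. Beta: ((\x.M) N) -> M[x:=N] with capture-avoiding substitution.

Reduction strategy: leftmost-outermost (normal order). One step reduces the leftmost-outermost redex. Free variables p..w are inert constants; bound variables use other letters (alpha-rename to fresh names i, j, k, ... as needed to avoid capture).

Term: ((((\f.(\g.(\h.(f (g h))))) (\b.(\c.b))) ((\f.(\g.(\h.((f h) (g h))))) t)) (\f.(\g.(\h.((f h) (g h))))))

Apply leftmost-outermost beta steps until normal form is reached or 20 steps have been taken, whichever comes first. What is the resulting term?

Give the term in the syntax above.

Answer: (\c.(\h.((t h) (\g.(\i.((h i) (g i)))))))

Derivation:
Step 0: ((((\f.(\g.(\h.(f (g h))))) (\b.(\c.b))) ((\f.(\g.(\h.((f h) (g h))))) t)) (\f.(\g.(\h.((f h) (g h))))))
Step 1: (((\g.(\h.((\b.(\c.b)) (g h)))) ((\f.(\g.(\h.((f h) (g h))))) t)) (\f.(\g.(\h.((f h) (g h))))))
Step 2: ((\h.((\b.(\c.b)) (((\f.(\g.(\h.((f h) (g h))))) t) h))) (\f.(\g.(\h.((f h) (g h))))))
Step 3: ((\b.(\c.b)) (((\f.(\g.(\h.((f h) (g h))))) t) (\f.(\g.(\h.((f h) (g h)))))))
Step 4: (\c.(((\f.(\g.(\h.((f h) (g h))))) t) (\f.(\g.(\h.((f h) (g h)))))))
Step 5: (\c.((\g.(\h.((t h) (g h)))) (\f.(\g.(\h.((f h) (g h)))))))
Step 6: (\c.(\h.((t h) ((\f.(\g.(\h.((f h) (g h))))) h))))
Step 7: (\c.(\h.((t h) (\g.(\i.((h i) (g i)))))))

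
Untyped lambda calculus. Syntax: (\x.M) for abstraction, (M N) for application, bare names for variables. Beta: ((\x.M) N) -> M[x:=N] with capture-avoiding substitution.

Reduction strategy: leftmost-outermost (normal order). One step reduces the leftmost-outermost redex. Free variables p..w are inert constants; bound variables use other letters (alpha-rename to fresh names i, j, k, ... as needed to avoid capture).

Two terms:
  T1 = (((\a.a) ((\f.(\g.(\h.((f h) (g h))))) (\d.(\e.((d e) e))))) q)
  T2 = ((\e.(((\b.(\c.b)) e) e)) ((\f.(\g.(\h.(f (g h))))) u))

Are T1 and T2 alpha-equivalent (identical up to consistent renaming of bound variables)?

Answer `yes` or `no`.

Term 1: (((\a.a) ((\f.(\g.(\h.((f h) (g h))))) (\d.(\e.((d e) e))))) q)
Term 2: ((\e.(((\b.(\c.b)) e) e)) ((\f.(\g.(\h.(f (g h))))) u))
Alpha-equivalence: compare structure up to binder renaming.
Result: False

Answer: no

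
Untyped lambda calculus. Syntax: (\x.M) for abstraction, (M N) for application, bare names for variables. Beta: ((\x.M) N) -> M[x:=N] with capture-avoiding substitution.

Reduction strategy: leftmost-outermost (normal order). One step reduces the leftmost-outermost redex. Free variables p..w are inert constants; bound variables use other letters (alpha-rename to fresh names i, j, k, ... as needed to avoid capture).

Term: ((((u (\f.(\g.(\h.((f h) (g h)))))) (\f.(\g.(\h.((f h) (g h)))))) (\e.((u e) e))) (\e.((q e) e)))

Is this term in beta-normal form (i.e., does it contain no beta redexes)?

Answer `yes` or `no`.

Term: ((((u (\f.(\g.(\h.((f h) (g h)))))) (\f.(\g.(\h.((f h) (g h)))))) (\e.((u e) e))) (\e.((q e) e)))
No beta redexes found.

Answer: yes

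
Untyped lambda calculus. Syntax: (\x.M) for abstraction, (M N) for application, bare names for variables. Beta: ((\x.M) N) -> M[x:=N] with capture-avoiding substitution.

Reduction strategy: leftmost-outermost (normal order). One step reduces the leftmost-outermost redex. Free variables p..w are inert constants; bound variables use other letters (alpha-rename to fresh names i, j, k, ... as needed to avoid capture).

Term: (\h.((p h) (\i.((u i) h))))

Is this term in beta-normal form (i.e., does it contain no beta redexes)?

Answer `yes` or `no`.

Answer: yes

Derivation:
Term: (\h.((p h) (\i.((u i) h))))
No beta redexes found.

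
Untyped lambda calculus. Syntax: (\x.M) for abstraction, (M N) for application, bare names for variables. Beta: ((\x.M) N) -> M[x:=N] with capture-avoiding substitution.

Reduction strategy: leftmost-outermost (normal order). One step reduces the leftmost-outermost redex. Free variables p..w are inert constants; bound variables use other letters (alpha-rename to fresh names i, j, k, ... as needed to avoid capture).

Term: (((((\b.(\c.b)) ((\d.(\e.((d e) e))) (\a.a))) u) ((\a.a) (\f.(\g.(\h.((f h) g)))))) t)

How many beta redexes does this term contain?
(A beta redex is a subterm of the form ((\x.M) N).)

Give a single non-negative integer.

Answer: 3

Derivation:
Term: (((((\b.(\c.b)) ((\d.(\e.((d e) e))) (\a.a))) u) ((\a.a) (\f.(\g.(\h.((f h) g)))))) t)
  Redex: ((\b.(\c.b)) ((\d.(\e.((d e) e))) (\a.a)))
  Redex: ((\d.(\e.((d e) e))) (\a.a))
  Redex: ((\a.a) (\f.(\g.(\h.((f h) g)))))
Total redexes: 3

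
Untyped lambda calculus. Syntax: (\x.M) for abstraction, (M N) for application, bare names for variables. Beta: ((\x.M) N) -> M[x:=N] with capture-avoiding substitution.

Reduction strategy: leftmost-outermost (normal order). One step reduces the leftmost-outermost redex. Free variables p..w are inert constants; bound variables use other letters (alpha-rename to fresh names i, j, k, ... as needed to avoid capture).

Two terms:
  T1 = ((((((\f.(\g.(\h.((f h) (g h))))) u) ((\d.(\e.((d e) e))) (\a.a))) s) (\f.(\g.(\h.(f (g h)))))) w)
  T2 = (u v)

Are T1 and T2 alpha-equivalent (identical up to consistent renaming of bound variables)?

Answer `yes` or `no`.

Term 1: ((((((\f.(\g.(\h.((f h) (g h))))) u) ((\d.(\e.((d e) e))) (\a.a))) s) (\f.(\g.(\h.(f (g h)))))) w)
Term 2: (u v)
Alpha-equivalence: compare structure up to binder renaming.
Result: False

Answer: no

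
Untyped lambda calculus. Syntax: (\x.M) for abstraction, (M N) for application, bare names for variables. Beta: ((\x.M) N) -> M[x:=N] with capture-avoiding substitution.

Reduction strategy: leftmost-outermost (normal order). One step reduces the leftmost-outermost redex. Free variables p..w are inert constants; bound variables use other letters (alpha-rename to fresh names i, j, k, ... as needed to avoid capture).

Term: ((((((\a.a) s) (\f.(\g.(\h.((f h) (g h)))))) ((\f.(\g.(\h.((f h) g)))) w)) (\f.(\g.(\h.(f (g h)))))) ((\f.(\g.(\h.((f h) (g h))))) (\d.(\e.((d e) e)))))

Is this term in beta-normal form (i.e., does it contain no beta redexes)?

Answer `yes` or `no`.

Term: ((((((\a.a) s) (\f.(\g.(\h.((f h) (g h)))))) ((\f.(\g.(\h.((f h) g)))) w)) (\f.(\g.(\h.(f (g h)))))) ((\f.(\g.(\h.((f h) (g h))))) (\d.(\e.((d e) e)))))
Found 3 beta redex(es).

Answer: no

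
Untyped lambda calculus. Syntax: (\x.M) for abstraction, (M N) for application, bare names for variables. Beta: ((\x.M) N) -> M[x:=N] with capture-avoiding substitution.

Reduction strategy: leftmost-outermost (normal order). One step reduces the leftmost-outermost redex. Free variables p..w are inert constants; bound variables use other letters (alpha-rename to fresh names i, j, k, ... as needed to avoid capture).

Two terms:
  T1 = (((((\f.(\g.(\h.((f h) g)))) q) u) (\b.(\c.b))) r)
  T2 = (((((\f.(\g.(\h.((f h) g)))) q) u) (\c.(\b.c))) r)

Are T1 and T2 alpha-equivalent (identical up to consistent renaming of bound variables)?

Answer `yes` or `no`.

Answer: yes

Derivation:
Term 1: (((((\f.(\g.(\h.((f h) g)))) q) u) (\b.(\c.b))) r)
Term 2: (((((\f.(\g.(\h.((f h) g)))) q) u) (\c.(\b.c))) r)
Alpha-equivalence: compare structure up to binder renaming.
Result: True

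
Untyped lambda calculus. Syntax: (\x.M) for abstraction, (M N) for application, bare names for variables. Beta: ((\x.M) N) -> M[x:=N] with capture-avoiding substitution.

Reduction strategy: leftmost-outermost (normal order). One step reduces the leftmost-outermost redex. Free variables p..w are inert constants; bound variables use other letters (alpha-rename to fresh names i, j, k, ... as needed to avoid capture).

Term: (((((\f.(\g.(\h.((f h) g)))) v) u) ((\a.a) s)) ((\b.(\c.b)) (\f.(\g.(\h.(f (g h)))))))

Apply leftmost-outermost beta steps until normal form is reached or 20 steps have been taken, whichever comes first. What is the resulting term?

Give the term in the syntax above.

Answer: (((v s) u) (\c.(\f.(\g.(\h.(f (g h)))))))

Derivation:
Step 0: (((((\f.(\g.(\h.((f h) g)))) v) u) ((\a.a) s)) ((\b.(\c.b)) (\f.(\g.(\h.(f (g h)))))))
Step 1: ((((\g.(\h.((v h) g))) u) ((\a.a) s)) ((\b.(\c.b)) (\f.(\g.(\h.(f (g h)))))))
Step 2: (((\h.((v h) u)) ((\a.a) s)) ((\b.(\c.b)) (\f.(\g.(\h.(f (g h)))))))
Step 3: (((v ((\a.a) s)) u) ((\b.(\c.b)) (\f.(\g.(\h.(f (g h)))))))
Step 4: (((v s) u) ((\b.(\c.b)) (\f.(\g.(\h.(f (g h)))))))
Step 5: (((v s) u) (\c.(\f.(\g.(\h.(f (g h)))))))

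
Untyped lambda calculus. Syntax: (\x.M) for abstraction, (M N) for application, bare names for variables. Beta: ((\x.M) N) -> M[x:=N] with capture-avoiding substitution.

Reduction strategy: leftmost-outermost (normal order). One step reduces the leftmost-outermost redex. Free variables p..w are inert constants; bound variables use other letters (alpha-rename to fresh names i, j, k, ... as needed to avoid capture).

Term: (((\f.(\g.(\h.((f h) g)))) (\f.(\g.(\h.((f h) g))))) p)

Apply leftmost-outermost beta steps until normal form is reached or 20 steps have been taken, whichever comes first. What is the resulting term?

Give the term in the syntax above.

Answer: (\h.(\i.((h i) p)))

Derivation:
Step 0: (((\f.(\g.(\h.((f h) g)))) (\f.(\g.(\h.((f h) g))))) p)
Step 1: ((\g.(\h.(((\f.(\g.(\h.((f h) g)))) h) g))) p)
Step 2: (\h.(((\f.(\g.(\h.((f h) g)))) h) p))
Step 3: (\h.((\g.(\i.((h i) g))) p))
Step 4: (\h.(\i.((h i) p)))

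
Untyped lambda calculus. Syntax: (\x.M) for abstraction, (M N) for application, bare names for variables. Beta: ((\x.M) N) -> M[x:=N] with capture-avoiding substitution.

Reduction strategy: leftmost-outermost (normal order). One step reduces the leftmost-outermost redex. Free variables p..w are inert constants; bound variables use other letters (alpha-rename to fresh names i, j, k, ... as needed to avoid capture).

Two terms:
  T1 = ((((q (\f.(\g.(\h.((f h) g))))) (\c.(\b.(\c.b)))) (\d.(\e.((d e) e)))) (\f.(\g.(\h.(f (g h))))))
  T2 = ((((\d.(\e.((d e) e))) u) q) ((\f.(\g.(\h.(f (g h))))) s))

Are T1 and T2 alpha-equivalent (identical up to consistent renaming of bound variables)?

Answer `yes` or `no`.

Answer: no

Derivation:
Term 1: ((((q (\f.(\g.(\h.((f h) g))))) (\c.(\b.(\c.b)))) (\d.(\e.((d e) e)))) (\f.(\g.(\h.(f (g h))))))
Term 2: ((((\d.(\e.((d e) e))) u) q) ((\f.(\g.(\h.(f (g h))))) s))
Alpha-equivalence: compare structure up to binder renaming.
Result: False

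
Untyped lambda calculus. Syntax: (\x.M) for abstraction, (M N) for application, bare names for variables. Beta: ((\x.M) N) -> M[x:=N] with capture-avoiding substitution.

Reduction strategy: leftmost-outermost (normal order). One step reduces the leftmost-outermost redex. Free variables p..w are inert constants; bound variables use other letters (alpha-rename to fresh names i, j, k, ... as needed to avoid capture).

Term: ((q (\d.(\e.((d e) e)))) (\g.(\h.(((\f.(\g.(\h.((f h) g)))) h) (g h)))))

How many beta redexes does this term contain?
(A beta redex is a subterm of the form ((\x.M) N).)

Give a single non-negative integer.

Term: ((q (\d.(\e.((d e) e)))) (\g.(\h.(((\f.(\g.(\h.((f h) g)))) h) (g h)))))
  Redex: ((\f.(\g.(\h.((f h) g)))) h)
Total redexes: 1

Answer: 1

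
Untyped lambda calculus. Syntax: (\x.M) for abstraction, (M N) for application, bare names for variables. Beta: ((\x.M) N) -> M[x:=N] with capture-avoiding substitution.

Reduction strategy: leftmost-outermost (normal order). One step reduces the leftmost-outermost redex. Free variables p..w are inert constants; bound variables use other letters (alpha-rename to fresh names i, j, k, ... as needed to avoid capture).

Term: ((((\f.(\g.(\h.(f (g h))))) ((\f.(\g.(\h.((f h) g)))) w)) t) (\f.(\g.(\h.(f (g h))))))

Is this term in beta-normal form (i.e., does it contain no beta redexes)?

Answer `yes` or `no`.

Term: ((((\f.(\g.(\h.(f (g h))))) ((\f.(\g.(\h.((f h) g)))) w)) t) (\f.(\g.(\h.(f (g h))))))
Found 2 beta redex(es).

Answer: no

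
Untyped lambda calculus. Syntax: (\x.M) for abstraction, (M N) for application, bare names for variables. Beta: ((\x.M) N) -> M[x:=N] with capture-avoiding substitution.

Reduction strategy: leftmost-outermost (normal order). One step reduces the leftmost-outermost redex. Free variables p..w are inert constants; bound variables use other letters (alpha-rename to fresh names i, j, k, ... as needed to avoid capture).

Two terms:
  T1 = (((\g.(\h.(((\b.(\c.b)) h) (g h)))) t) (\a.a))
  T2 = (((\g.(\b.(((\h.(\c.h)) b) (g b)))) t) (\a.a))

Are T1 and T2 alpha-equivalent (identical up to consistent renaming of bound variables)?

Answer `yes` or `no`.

Answer: yes

Derivation:
Term 1: (((\g.(\h.(((\b.(\c.b)) h) (g h)))) t) (\a.a))
Term 2: (((\g.(\b.(((\h.(\c.h)) b) (g b)))) t) (\a.a))
Alpha-equivalence: compare structure up to binder renaming.
Result: True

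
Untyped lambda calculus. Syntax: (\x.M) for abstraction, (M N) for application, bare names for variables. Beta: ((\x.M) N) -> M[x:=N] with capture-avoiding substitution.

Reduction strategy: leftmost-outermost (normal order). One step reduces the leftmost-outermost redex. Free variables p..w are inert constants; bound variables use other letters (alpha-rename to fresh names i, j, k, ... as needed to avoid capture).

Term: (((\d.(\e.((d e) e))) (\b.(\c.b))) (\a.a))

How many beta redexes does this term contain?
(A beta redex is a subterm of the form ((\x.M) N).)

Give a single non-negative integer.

Term: (((\d.(\e.((d e) e))) (\b.(\c.b))) (\a.a))
  Redex: ((\d.(\e.((d e) e))) (\b.(\c.b)))
Total redexes: 1

Answer: 1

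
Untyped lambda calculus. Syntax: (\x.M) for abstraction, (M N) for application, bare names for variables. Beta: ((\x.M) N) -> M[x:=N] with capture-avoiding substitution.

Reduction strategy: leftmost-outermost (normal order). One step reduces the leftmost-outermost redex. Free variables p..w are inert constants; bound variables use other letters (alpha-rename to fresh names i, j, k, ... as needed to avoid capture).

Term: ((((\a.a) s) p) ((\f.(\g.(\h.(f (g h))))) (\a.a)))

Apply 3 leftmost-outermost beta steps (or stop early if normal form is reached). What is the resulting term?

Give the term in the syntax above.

Step 0: ((((\a.a) s) p) ((\f.(\g.(\h.(f (g h))))) (\a.a)))
Step 1: ((s p) ((\f.(\g.(\h.(f (g h))))) (\a.a)))
Step 2: ((s p) (\g.(\h.((\a.a) (g h)))))
Step 3: ((s p) (\g.(\h.(g h))))

Answer: ((s p) (\g.(\h.(g h))))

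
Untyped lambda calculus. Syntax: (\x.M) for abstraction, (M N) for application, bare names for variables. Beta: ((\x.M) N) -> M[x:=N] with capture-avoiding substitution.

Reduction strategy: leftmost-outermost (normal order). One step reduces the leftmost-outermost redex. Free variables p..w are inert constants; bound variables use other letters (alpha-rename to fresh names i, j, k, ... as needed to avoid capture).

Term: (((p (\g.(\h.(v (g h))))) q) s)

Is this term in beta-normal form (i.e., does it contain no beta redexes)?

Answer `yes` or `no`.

Answer: yes

Derivation:
Term: (((p (\g.(\h.(v (g h))))) q) s)
No beta redexes found.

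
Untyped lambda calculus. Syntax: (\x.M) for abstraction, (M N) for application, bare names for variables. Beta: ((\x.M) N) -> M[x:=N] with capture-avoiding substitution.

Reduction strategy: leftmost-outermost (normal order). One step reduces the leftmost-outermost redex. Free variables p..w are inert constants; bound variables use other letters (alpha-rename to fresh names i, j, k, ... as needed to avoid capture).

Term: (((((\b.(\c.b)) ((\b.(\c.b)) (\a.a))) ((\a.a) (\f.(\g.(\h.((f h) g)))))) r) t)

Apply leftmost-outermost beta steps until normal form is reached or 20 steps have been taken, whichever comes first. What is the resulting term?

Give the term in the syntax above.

Answer: t

Derivation:
Step 0: (((((\b.(\c.b)) ((\b.(\c.b)) (\a.a))) ((\a.a) (\f.(\g.(\h.((f h) g)))))) r) t)
Step 1: ((((\c.((\b.(\c.b)) (\a.a))) ((\a.a) (\f.(\g.(\h.((f h) g)))))) r) t)
Step 2: ((((\b.(\c.b)) (\a.a)) r) t)
Step 3: (((\c.(\a.a)) r) t)
Step 4: ((\a.a) t)
Step 5: t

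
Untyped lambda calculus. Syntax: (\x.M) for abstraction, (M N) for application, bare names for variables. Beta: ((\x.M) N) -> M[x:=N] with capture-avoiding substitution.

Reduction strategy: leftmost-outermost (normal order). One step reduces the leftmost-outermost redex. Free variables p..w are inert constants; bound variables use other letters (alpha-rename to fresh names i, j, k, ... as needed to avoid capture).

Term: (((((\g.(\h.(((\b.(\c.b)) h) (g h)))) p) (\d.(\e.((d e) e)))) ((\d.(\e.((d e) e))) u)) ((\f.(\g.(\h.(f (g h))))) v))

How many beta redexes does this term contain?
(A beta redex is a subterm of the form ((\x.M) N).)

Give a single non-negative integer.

Term: (((((\g.(\h.(((\b.(\c.b)) h) (g h)))) p) (\d.(\e.((d e) e)))) ((\d.(\e.((d e) e))) u)) ((\f.(\g.(\h.(f (g h))))) v))
  Redex: ((\g.(\h.(((\b.(\c.b)) h) (g h)))) p)
  Redex: ((\b.(\c.b)) h)
  Redex: ((\d.(\e.((d e) e))) u)
  Redex: ((\f.(\g.(\h.(f (g h))))) v)
Total redexes: 4

Answer: 4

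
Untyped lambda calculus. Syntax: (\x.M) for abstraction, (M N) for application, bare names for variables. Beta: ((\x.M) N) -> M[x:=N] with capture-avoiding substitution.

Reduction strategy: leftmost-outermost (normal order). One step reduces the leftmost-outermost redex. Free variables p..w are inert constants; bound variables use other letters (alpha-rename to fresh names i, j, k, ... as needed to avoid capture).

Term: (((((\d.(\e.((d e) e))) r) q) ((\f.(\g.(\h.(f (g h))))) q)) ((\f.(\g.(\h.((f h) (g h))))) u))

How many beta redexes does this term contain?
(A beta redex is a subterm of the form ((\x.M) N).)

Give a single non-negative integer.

Term: (((((\d.(\e.((d e) e))) r) q) ((\f.(\g.(\h.(f (g h))))) q)) ((\f.(\g.(\h.((f h) (g h))))) u))
  Redex: ((\d.(\e.((d e) e))) r)
  Redex: ((\f.(\g.(\h.(f (g h))))) q)
  Redex: ((\f.(\g.(\h.((f h) (g h))))) u)
Total redexes: 3

Answer: 3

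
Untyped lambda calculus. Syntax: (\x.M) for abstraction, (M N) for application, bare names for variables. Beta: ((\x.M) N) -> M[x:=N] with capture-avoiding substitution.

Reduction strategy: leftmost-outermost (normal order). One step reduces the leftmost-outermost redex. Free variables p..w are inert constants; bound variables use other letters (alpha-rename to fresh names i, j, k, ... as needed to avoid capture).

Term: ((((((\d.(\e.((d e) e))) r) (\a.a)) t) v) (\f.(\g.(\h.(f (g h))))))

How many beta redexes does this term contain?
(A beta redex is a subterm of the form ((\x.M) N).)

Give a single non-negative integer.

Answer: 1

Derivation:
Term: ((((((\d.(\e.((d e) e))) r) (\a.a)) t) v) (\f.(\g.(\h.(f (g h))))))
  Redex: ((\d.(\e.((d e) e))) r)
Total redexes: 1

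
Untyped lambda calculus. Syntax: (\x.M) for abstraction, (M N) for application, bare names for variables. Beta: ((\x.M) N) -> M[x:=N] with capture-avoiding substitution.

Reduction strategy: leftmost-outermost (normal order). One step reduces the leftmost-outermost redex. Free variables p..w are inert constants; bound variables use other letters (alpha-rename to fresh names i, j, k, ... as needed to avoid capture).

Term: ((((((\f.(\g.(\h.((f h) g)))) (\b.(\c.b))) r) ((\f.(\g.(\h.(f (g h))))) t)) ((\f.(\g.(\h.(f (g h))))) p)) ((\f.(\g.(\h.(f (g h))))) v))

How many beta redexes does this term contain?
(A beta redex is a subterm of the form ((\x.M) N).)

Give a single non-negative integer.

Term: ((((((\f.(\g.(\h.((f h) g)))) (\b.(\c.b))) r) ((\f.(\g.(\h.(f (g h))))) t)) ((\f.(\g.(\h.(f (g h))))) p)) ((\f.(\g.(\h.(f (g h))))) v))
  Redex: ((\f.(\g.(\h.((f h) g)))) (\b.(\c.b)))
  Redex: ((\f.(\g.(\h.(f (g h))))) t)
  Redex: ((\f.(\g.(\h.(f (g h))))) p)
  Redex: ((\f.(\g.(\h.(f (g h))))) v)
Total redexes: 4

Answer: 4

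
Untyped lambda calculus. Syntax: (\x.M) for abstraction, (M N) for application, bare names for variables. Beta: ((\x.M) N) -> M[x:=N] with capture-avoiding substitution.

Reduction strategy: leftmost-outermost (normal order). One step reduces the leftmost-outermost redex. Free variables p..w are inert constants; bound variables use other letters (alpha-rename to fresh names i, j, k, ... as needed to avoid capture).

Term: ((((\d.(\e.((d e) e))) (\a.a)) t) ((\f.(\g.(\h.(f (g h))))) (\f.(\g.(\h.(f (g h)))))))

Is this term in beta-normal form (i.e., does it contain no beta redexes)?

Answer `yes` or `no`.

Answer: no

Derivation:
Term: ((((\d.(\e.((d e) e))) (\a.a)) t) ((\f.(\g.(\h.(f (g h))))) (\f.(\g.(\h.(f (g h)))))))
Found 2 beta redex(es).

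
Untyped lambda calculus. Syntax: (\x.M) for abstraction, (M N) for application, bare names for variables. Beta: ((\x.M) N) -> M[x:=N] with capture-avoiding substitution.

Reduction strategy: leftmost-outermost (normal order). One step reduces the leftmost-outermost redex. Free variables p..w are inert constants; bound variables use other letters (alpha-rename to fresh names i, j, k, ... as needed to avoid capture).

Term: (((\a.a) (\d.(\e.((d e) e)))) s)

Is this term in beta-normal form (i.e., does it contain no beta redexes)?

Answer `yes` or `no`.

Answer: no

Derivation:
Term: (((\a.a) (\d.(\e.((d e) e)))) s)
Found 1 beta redex(es).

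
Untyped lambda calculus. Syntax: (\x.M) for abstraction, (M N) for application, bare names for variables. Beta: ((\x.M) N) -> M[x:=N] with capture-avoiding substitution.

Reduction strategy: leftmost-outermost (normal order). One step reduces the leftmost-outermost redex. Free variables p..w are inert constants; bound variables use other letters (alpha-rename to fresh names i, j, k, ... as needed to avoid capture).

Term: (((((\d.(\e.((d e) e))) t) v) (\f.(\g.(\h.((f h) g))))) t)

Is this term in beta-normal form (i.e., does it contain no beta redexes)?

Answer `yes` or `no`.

Term: (((((\d.(\e.((d e) e))) t) v) (\f.(\g.(\h.((f h) g))))) t)
Found 1 beta redex(es).

Answer: no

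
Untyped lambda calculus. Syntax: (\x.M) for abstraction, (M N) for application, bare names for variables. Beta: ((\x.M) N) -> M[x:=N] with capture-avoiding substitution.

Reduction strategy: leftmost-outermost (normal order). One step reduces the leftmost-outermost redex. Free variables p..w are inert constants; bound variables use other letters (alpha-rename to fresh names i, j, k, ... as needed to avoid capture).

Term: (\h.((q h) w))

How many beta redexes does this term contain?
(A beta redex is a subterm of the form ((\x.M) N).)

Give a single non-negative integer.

Term: (\h.((q h) w))
  (no redexes)
Total redexes: 0

Answer: 0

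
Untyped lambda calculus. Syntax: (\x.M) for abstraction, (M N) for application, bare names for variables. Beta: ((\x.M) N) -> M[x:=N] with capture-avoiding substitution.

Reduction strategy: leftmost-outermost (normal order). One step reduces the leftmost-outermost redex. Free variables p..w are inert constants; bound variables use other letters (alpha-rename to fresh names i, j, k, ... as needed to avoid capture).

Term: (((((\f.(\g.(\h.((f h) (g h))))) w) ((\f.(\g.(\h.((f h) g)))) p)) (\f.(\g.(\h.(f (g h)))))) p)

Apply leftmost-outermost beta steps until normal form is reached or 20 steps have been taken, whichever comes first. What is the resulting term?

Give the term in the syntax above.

Step 0: (((((\f.(\g.(\h.((f h) (g h))))) w) ((\f.(\g.(\h.((f h) g)))) p)) (\f.(\g.(\h.(f (g h)))))) p)
Step 1: ((((\g.(\h.((w h) (g h)))) ((\f.(\g.(\h.((f h) g)))) p)) (\f.(\g.(\h.(f (g h)))))) p)
Step 2: (((\h.((w h) (((\f.(\g.(\h.((f h) g)))) p) h))) (\f.(\g.(\h.(f (g h)))))) p)
Step 3: (((w (\f.(\g.(\h.(f (g h)))))) (((\f.(\g.(\h.((f h) g)))) p) (\f.(\g.(\h.(f (g h))))))) p)
Step 4: (((w (\f.(\g.(\h.(f (g h)))))) ((\g.(\h.((p h) g))) (\f.(\g.(\h.(f (g h))))))) p)
Step 5: (((w (\f.(\g.(\h.(f (g h)))))) (\h.((p h) (\f.(\g.(\h.(f (g h)))))))) p)

Answer: (((w (\f.(\g.(\h.(f (g h)))))) (\h.((p h) (\f.(\g.(\h.(f (g h)))))))) p)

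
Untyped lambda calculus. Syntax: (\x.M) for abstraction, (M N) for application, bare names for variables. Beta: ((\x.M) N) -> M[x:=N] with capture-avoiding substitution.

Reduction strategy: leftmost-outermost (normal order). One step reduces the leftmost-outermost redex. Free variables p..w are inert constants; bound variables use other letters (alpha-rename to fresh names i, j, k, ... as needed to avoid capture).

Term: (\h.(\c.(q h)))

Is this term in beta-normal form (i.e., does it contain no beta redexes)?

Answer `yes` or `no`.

Term: (\h.(\c.(q h)))
No beta redexes found.

Answer: yes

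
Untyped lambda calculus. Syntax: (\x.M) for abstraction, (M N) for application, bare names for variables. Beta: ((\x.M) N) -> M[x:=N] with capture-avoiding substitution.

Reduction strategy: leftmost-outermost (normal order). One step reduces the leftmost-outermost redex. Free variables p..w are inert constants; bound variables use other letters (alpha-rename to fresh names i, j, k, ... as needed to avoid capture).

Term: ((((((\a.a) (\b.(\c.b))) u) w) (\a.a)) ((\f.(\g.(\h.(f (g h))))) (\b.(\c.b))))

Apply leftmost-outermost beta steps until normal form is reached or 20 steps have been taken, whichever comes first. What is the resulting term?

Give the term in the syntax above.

Answer: ((u (\a.a)) (\g.(\h.(\c.(g h)))))

Derivation:
Step 0: ((((((\a.a) (\b.(\c.b))) u) w) (\a.a)) ((\f.(\g.(\h.(f (g h))))) (\b.(\c.b))))
Step 1: (((((\b.(\c.b)) u) w) (\a.a)) ((\f.(\g.(\h.(f (g h))))) (\b.(\c.b))))
Step 2: ((((\c.u) w) (\a.a)) ((\f.(\g.(\h.(f (g h))))) (\b.(\c.b))))
Step 3: ((u (\a.a)) ((\f.(\g.(\h.(f (g h))))) (\b.(\c.b))))
Step 4: ((u (\a.a)) (\g.(\h.((\b.(\c.b)) (g h)))))
Step 5: ((u (\a.a)) (\g.(\h.(\c.(g h)))))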